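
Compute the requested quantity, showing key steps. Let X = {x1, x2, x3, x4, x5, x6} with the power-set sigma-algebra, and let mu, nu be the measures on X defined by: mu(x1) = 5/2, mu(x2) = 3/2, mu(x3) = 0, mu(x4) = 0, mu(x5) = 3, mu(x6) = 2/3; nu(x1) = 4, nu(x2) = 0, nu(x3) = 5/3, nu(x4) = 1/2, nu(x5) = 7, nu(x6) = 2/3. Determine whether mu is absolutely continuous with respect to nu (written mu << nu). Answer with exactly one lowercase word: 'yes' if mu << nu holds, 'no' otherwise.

mu << nu means: every nu-null measurable set is also mu-null; equivalently, for every atom x, if nu({x}) = 0 then mu({x}) = 0.
Checking each atom:
  x1: nu = 4 > 0 -> no constraint.
  x2: nu = 0, mu = 3/2 > 0 -> violates mu << nu.
  x3: nu = 5/3 > 0 -> no constraint.
  x4: nu = 1/2 > 0 -> no constraint.
  x5: nu = 7 > 0 -> no constraint.
  x6: nu = 2/3 > 0 -> no constraint.
The atom(s) x2 violate the condition (nu = 0 but mu > 0). Therefore mu is NOT absolutely continuous w.r.t. nu.

no


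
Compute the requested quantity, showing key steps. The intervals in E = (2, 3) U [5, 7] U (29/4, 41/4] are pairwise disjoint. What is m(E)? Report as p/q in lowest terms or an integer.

For pairwise disjoint intervals, m(union_i I_i) = sum_i m(I_i),
and m is invariant under swapping open/closed endpoints (single points have measure 0).
So m(E) = sum_i (b_i - a_i).
  I_1 has length 3 - 2 = 1.
  I_2 has length 7 - 5 = 2.
  I_3 has length 41/4 - 29/4 = 3.
Summing:
  m(E) = 1 + 2 + 3 = 6.

6


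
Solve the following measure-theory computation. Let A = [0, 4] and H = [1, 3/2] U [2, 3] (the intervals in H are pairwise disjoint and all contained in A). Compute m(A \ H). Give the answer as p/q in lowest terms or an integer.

The ambient interval has length m(A) = 4 - 0 = 4.
Since the holes are disjoint and sit inside A, by finite additivity
  m(H) = sum_i (b_i - a_i), and m(A \ H) = m(A) - m(H).
Computing the hole measures:
  m(H_1) = 3/2 - 1 = 1/2.
  m(H_2) = 3 - 2 = 1.
Summed: m(H) = 1/2 + 1 = 3/2.
So m(A \ H) = 4 - 3/2 = 5/2.

5/2


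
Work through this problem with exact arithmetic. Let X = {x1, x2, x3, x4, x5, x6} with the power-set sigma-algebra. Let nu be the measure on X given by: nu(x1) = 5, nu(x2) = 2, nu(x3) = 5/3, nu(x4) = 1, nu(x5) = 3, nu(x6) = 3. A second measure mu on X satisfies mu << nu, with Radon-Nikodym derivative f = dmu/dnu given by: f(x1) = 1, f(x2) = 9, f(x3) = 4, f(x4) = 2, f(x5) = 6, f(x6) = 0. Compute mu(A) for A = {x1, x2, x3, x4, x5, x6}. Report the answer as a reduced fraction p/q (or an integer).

By the defining property of the Radon-Nikodym derivative, for every measurable set A,
  mu(A) = integral_A f dnu.
Since nu is a discrete measure concentrated on the atoms of X, the integral over A reduces to the sum
  mu(A) = sum_{x in A} f(x) * nu({x}).
Computing each term:
  x1: f(x1) * nu(x1) = 1 * 5 = 5.
  x2: f(x2) * nu(x2) = 9 * 2 = 18.
  x3: f(x3) * nu(x3) = 4 * 5/3 = 20/3.
  x4: f(x4) * nu(x4) = 2 * 1 = 2.
  x5: f(x5) * nu(x5) = 6 * 3 = 18.
  x6: f(x6) * nu(x6) = 0 * 3 = 0.
Summing: mu(A) = 5 + 18 + 20/3 + 2 + 18 + 0 = 149/3.

149/3


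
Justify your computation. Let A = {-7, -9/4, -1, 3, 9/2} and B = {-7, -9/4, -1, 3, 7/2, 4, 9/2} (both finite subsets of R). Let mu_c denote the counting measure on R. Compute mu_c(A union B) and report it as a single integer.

Counting measure on a finite set equals cardinality. By inclusion-exclusion, |A union B| = |A| + |B| - |A cap B|.
|A| = 5, |B| = 7, |A cap B| = 5.
So mu_c(A union B) = 5 + 7 - 5 = 7.

7


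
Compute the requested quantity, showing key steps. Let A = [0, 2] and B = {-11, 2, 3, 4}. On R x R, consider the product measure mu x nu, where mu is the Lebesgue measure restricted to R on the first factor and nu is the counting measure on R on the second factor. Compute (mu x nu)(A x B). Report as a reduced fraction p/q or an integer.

For a measurable rectangle A x B, the product measure satisfies
  (mu x nu)(A x B) = mu(A) * nu(B).
  mu(A) = 2.
  nu(B) = 4.
  (mu x nu)(A x B) = 2 * 4 = 8.

8


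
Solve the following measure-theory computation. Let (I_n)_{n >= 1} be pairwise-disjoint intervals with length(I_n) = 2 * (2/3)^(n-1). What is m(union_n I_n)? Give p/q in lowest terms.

By countable additivity of the Lebesgue measure on pairwise disjoint measurable sets,
  m(union_{n >= 1} I_n) = sum_{n >= 1} m(I_n) = sum_{n >= 1} a * r^(n-1),
  with a = 2 and r = 2/3.
Since 0 < r = 2/3 < 1, the geometric series converges:
  sum_{n >= 1} a * r^(n-1) = a / (1 - r).
  = 2 / (1 - 2/3)
  = 2 / (1/3)
  = 6.

6


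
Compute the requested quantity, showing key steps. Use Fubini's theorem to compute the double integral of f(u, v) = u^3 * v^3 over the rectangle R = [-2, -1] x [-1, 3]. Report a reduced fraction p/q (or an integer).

f(u, v) is a tensor product of a function of u and a function of v, and both factors are bounded continuous (hence Lebesgue integrable) on the rectangle, so Fubini's theorem applies:
  integral_R f d(m x m) = (integral_a1^b1 u^3 du) * (integral_a2^b2 v^3 dv).
Inner integral in u: integral_{-2}^{-1} u^3 du = ((-1)^4 - (-2)^4)/4
  = -15/4.
Inner integral in v: integral_{-1}^{3} v^3 dv = (3^4 - (-1)^4)/4
  = 20.
Product: (-15/4) * (20) = -75.

-75


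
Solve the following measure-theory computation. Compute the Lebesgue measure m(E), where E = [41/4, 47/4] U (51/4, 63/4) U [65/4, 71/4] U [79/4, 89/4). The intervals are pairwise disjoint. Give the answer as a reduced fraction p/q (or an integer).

For pairwise disjoint intervals, m(union_i I_i) = sum_i m(I_i),
and m is invariant under swapping open/closed endpoints (single points have measure 0).
So m(E) = sum_i (b_i - a_i).
  I_1 has length 47/4 - 41/4 = 3/2.
  I_2 has length 63/4 - 51/4 = 3.
  I_3 has length 71/4 - 65/4 = 3/2.
  I_4 has length 89/4 - 79/4 = 5/2.
Summing:
  m(E) = 3/2 + 3 + 3/2 + 5/2 = 17/2.

17/2


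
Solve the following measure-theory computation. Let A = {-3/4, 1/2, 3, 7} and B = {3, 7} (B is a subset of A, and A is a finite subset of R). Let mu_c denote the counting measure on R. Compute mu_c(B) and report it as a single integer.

Counting measure assigns mu_c(E) = |E| (number of elements) when E is finite.
B has 2 element(s), so mu_c(B) = 2.

2


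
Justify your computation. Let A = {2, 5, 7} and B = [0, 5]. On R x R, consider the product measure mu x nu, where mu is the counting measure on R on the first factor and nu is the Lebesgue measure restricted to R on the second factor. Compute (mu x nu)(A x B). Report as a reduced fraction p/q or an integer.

For a measurable rectangle A x B, the product measure satisfies
  (mu x nu)(A x B) = mu(A) * nu(B).
  mu(A) = 3.
  nu(B) = 5.
  (mu x nu)(A x B) = 3 * 5 = 15.

15


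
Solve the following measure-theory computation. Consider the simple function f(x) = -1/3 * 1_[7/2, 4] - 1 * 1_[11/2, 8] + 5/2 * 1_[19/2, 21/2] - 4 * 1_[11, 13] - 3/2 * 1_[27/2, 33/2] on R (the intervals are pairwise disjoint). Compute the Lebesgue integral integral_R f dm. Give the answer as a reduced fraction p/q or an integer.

For a simple function f = sum_i c_i * 1_{A_i} with disjoint A_i,
  integral f dm = sum_i c_i * m(A_i).
Lengths of the A_i:
  m(A_1) = 4 - 7/2 = 1/2.
  m(A_2) = 8 - 11/2 = 5/2.
  m(A_3) = 21/2 - 19/2 = 1.
  m(A_4) = 13 - 11 = 2.
  m(A_5) = 33/2 - 27/2 = 3.
Contributions c_i * m(A_i):
  (-1/3) * (1/2) = -1/6.
  (-1) * (5/2) = -5/2.
  (5/2) * (1) = 5/2.
  (-4) * (2) = -8.
  (-3/2) * (3) = -9/2.
Total: -1/6 - 5/2 + 5/2 - 8 - 9/2 = -38/3.

-38/3


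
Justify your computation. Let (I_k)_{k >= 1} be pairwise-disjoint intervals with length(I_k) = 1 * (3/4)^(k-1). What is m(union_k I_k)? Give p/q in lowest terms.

By countable additivity of the Lebesgue measure on pairwise disjoint measurable sets,
  m(union_{k >= 1} I_k) = sum_{k >= 1} m(I_k) = sum_{k >= 1} a * r^(k-1),
  with a = 1 and r = 3/4.
Since 0 < r = 3/4 < 1, the geometric series converges:
  sum_{k >= 1} a * r^(k-1) = a / (1 - r).
  = 1 / (1 - 3/4)
  = 1 / (1/4)
  = 4.

4


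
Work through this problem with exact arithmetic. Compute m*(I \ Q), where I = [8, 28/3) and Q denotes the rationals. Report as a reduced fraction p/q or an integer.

The interval I = [8, 28/3) has m(I) = 28/3 - 8 = 4/3 (endpoints are measure-zero, so open/closed/half-open agree). Write I = (I cap Q) u (I \ Q). The rationals in I are countable, so m*(I cap Q) = 0 (cover each rational by intervals whose total length is arbitrarily small). By countable subadditivity m*(I) <= m*(I cap Q) + m*(I \ Q), hence m*(I \ Q) >= m(I) = 4/3. The reverse inequality m*(I \ Q) <= m*(I) = 4/3 is trivial since (I \ Q) is a subset of I. Therefore m*(I \ Q) = 4/3.

4/3


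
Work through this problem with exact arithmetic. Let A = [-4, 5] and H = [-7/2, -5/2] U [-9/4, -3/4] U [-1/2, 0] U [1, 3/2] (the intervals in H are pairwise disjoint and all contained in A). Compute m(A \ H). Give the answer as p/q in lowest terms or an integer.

The ambient interval has length m(A) = 5 - (-4) = 9.
Since the holes are disjoint and sit inside A, by finite additivity
  m(H) = sum_i (b_i - a_i), and m(A \ H) = m(A) - m(H).
Computing the hole measures:
  m(H_1) = -5/2 - (-7/2) = 1.
  m(H_2) = -3/4 - (-9/4) = 3/2.
  m(H_3) = 0 - (-1/2) = 1/2.
  m(H_4) = 3/2 - 1 = 1/2.
Summed: m(H) = 1 + 3/2 + 1/2 + 1/2 = 7/2.
So m(A \ H) = 9 - 7/2 = 11/2.

11/2


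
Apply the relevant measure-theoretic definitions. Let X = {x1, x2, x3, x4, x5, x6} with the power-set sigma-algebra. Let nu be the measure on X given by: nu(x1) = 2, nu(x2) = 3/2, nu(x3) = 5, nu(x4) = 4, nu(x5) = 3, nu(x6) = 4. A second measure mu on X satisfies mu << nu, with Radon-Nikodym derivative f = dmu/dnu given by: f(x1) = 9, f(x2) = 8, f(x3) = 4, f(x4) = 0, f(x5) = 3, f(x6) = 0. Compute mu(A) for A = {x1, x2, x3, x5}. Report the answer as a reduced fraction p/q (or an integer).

By the defining property of the Radon-Nikodym derivative, for every measurable set A,
  mu(A) = integral_A f dnu.
Since nu is a discrete measure concentrated on the atoms of X, the integral over A reduces to the sum
  mu(A) = sum_{x in A} f(x) * nu({x}).
Computing each term:
  x1: f(x1) * nu(x1) = 9 * 2 = 18.
  x2: f(x2) * nu(x2) = 8 * 3/2 = 12.
  x3: f(x3) * nu(x3) = 4 * 5 = 20.
  x5: f(x5) * nu(x5) = 3 * 3 = 9.
Summing: mu(A) = 18 + 12 + 20 + 9 = 59.

59


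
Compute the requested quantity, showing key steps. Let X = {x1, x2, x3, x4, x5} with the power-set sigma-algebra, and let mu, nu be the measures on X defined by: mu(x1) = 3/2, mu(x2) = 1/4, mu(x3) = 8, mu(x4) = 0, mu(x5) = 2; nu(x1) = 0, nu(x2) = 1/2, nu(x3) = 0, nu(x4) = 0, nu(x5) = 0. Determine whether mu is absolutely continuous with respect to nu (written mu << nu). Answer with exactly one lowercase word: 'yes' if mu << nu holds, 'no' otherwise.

mu << nu means: every nu-null measurable set is also mu-null; equivalently, for every atom x, if nu({x}) = 0 then mu({x}) = 0.
Checking each atom:
  x1: nu = 0, mu = 3/2 > 0 -> violates mu << nu.
  x2: nu = 1/2 > 0 -> no constraint.
  x3: nu = 0, mu = 8 > 0 -> violates mu << nu.
  x4: nu = 0, mu = 0 -> consistent with mu << nu.
  x5: nu = 0, mu = 2 > 0 -> violates mu << nu.
The atom(s) x1, x3, x5 violate the condition (nu = 0 but mu > 0). Therefore mu is NOT absolutely continuous w.r.t. nu.

no


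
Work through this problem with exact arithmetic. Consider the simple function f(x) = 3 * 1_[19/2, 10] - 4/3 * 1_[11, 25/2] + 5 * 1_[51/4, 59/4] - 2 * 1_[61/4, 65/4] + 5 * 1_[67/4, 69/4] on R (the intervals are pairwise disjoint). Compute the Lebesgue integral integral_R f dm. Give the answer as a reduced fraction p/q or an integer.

For a simple function f = sum_i c_i * 1_{A_i} with disjoint A_i,
  integral f dm = sum_i c_i * m(A_i).
Lengths of the A_i:
  m(A_1) = 10 - 19/2 = 1/2.
  m(A_2) = 25/2 - 11 = 3/2.
  m(A_3) = 59/4 - 51/4 = 2.
  m(A_4) = 65/4 - 61/4 = 1.
  m(A_5) = 69/4 - 67/4 = 1/2.
Contributions c_i * m(A_i):
  (3) * (1/2) = 3/2.
  (-4/3) * (3/2) = -2.
  (5) * (2) = 10.
  (-2) * (1) = -2.
  (5) * (1/2) = 5/2.
Total: 3/2 - 2 + 10 - 2 + 5/2 = 10.

10


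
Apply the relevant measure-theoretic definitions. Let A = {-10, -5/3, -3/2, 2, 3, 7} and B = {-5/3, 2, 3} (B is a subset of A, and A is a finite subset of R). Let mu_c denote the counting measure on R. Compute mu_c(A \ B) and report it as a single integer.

Counting measure assigns mu_c(E) = |E| (number of elements) when E is finite. For B subset A, A \ B is the set of elements of A not in B, so |A \ B| = |A| - |B|.
|A| = 6, |B| = 3, so mu_c(A \ B) = 6 - 3 = 3.

3


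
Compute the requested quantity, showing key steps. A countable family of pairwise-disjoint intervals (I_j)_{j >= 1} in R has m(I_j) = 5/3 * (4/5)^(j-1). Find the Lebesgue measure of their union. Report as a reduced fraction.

By countable additivity of the Lebesgue measure on pairwise disjoint measurable sets,
  m(union_{j >= 1} I_j) = sum_{j >= 1} m(I_j) = sum_{j >= 1} a * r^(j-1),
  with a = 5/3 and r = 4/5.
Since 0 < r = 4/5 < 1, the geometric series converges:
  sum_{j >= 1} a * r^(j-1) = a / (1 - r).
  = 5/3 / (1 - 4/5)
  = 5/3 / (1/5)
  = 25/3.

25/3


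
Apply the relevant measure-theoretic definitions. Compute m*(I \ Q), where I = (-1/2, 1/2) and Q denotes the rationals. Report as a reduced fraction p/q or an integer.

The interval I = (-1/2, 1/2) has m(I) = 1/2 - (-1/2) = 1 (endpoints are measure-zero, so open/closed/half-open agree). Write I = (I cap Q) u (I \ Q). The rationals in I are countable, so m*(I cap Q) = 0 (cover each rational by intervals whose total length is arbitrarily small). By countable subadditivity m*(I) <= m*(I cap Q) + m*(I \ Q), hence m*(I \ Q) >= m(I) = 1. The reverse inequality m*(I \ Q) <= m*(I) = 1 is trivial since (I \ Q) is a subset of I. Therefore m*(I \ Q) = 1.

1


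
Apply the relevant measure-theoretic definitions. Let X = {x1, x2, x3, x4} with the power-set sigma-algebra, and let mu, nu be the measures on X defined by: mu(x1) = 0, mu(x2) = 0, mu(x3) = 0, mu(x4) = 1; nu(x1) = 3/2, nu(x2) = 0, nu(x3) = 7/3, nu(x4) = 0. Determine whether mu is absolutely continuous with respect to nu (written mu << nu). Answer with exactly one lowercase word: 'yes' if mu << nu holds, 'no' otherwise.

mu << nu means: every nu-null measurable set is also mu-null; equivalently, for every atom x, if nu({x}) = 0 then mu({x}) = 0.
Checking each atom:
  x1: nu = 3/2 > 0 -> no constraint.
  x2: nu = 0, mu = 0 -> consistent with mu << nu.
  x3: nu = 7/3 > 0 -> no constraint.
  x4: nu = 0, mu = 1 > 0 -> violates mu << nu.
The atom(s) x4 violate the condition (nu = 0 but mu > 0). Therefore mu is NOT absolutely continuous w.r.t. nu.

no


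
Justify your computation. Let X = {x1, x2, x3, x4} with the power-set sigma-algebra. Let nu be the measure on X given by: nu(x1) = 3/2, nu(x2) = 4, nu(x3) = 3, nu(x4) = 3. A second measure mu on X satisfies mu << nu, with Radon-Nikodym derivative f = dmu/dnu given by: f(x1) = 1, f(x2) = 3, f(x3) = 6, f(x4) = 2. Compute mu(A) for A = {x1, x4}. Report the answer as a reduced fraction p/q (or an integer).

By the defining property of the Radon-Nikodym derivative, for every measurable set A,
  mu(A) = integral_A f dnu.
Since nu is a discrete measure concentrated on the atoms of X, the integral over A reduces to the sum
  mu(A) = sum_{x in A} f(x) * nu({x}).
Computing each term:
  x1: f(x1) * nu(x1) = 1 * 3/2 = 3/2.
  x4: f(x4) * nu(x4) = 2 * 3 = 6.
Summing: mu(A) = 3/2 + 6 = 15/2.

15/2


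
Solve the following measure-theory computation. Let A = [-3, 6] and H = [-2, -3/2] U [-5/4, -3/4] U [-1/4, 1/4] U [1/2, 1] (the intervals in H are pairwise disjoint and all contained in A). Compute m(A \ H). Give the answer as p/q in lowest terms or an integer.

The ambient interval has length m(A) = 6 - (-3) = 9.
Since the holes are disjoint and sit inside A, by finite additivity
  m(H) = sum_i (b_i - a_i), and m(A \ H) = m(A) - m(H).
Computing the hole measures:
  m(H_1) = -3/2 - (-2) = 1/2.
  m(H_2) = -3/4 - (-5/4) = 1/2.
  m(H_3) = 1/4 - (-1/4) = 1/2.
  m(H_4) = 1 - 1/2 = 1/2.
Summed: m(H) = 1/2 + 1/2 + 1/2 + 1/2 = 2.
So m(A \ H) = 9 - 2 = 7.

7


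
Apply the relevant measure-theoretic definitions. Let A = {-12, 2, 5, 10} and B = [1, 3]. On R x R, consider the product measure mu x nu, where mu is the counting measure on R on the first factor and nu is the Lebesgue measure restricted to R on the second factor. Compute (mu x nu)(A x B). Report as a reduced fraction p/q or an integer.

For a measurable rectangle A x B, the product measure satisfies
  (mu x nu)(A x B) = mu(A) * nu(B).
  mu(A) = 4.
  nu(B) = 2.
  (mu x nu)(A x B) = 4 * 2 = 8.

8


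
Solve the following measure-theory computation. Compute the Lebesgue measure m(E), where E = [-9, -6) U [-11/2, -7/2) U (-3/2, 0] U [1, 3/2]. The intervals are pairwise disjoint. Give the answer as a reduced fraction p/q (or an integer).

For pairwise disjoint intervals, m(union_i I_i) = sum_i m(I_i),
and m is invariant under swapping open/closed endpoints (single points have measure 0).
So m(E) = sum_i (b_i - a_i).
  I_1 has length -6 - (-9) = 3.
  I_2 has length -7/2 - (-11/2) = 2.
  I_3 has length 0 - (-3/2) = 3/2.
  I_4 has length 3/2 - 1 = 1/2.
Summing:
  m(E) = 3 + 2 + 3/2 + 1/2 = 7.

7


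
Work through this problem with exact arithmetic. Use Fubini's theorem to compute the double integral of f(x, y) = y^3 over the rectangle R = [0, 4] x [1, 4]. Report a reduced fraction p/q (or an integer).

f(x, y) is a tensor product of a function of x and a function of y, and both factors are bounded continuous (hence Lebesgue integrable) on the rectangle, so Fubini's theorem applies:
  integral_R f d(m x m) = (integral_a1^b1 1 dx) * (integral_a2^b2 y^3 dy).
Inner integral in x: integral_{0}^{4} 1 dx = (4^1 - 0^1)/1
  = 4.
Inner integral in y: integral_{1}^{4} y^3 dy = (4^4 - 1^4)/4
  = 255/4.
Product: (4) * (255/4) = 255.

255


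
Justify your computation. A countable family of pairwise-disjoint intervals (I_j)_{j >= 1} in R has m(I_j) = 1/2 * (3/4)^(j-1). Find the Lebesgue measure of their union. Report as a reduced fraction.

By countable additivity of the Lebesgue measure on pairwise disjoint measurable sets,
  m(union_{j >= 1} I_j) = sum_{j >= 1} m(I_j) = sum_{j >= 1} a * r^(j-1),
  with a = 1/2 and r = 3/4.
Since 0 < r = 3/4 < 1, the geometric series converges:
  sum_{j >= 1} a * r^(j-1) = a / (1 - r).
  = 1/2 / (1 - 3/4)
  = 1/2 / (1/4)
  = 2.

2


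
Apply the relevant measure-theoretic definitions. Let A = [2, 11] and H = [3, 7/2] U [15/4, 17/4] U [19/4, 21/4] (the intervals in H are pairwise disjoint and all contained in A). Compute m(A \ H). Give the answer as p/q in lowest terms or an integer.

The ambient interval has length m(A) = 11 - 2 = 9.
Since the holes are disjoint and sit inside A, by finite additivity
  m(H) = sum_i (b_i - a_i), and m(A \ H) = m(A) - m(H).
Computing the hole measures:
  m(H_1) = 7/2 - 3 = 1/2.
  m(H_2) = 17/4 - 15/4 = 1/2.
  m(H_3) = 21/4 - 19/4 = 1/2.
Summed: m(H) = 1/2 + 1/2 + 1/2 = 3/2.
So m(A \ H) = 9 - 3/2 = 15/2.

15/2


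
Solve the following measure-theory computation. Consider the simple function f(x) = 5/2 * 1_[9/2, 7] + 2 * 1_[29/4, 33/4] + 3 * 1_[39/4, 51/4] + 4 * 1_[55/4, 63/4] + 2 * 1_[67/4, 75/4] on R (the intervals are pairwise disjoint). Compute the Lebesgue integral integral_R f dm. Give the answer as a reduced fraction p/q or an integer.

For a simple function f = sum_i c_i * 1_{A_i} with disjoint A_i,
  integral f dm = sum_i c_i * m(A_i).
Lengths of the A_i:
  m(A_1) = 7 - 9/2 = 5/2.
  m(A_2) = 33/4 - 29/4 = 1.
  m(A_3) = 51/4 - 39/4 = 3.
  m(A_4) = 63/4 - 55/4 = 2.
  m(A_5) = 75/4 - 67/4 = 2.
Contributions c_i * m(A_i):
  (5/2) * (5/2) = 25/4.
  (2) * (1) = 2.
  (3) * (3) = 9.
  (4) * (2) = 8.
  (2) * (2) = 4.
Total: 25/4 + 2 + 9 + 8 + 4 = 117/4.

117/4


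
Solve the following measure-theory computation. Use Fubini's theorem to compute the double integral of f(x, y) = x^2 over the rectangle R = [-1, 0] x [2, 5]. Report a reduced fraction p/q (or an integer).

f(x, y) is a tensor product of a function of x and a function of y, and both factors are bounded continuous (hence Lebesgue integrable) on the rectangle, so Fubini's theorem applies:
  integral_R f d(m x m) = (integral_a1^b1 x^2 dx) * (integral_a2^b2 1 dy).
Inner integral in x: integral_{-1}^{0} x^2 dx = (0^3 - (-1)^3)/3
  = 1/3.
Inner integral in y: integral_{2}^{5} 1 dy = (5^1 - 2^1)/1
  = 3.
Product: (1/3) * (3) = 1.

1


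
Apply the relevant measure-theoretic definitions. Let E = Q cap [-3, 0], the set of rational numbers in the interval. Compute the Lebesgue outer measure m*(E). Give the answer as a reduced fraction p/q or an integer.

E = Q cap [-3, 0] is a subset of Q, which is countable. Enumerate Q = {q_1, q_2, ...}; for any eps > 0, cover q_k by the open interval (q_k - eps/2^(k+1), q_k + eps/2^(k+1)), of length eps/2^k. The total cover length is sum_{k>=1} eps/2^k = eps. Hence m*(E) <= m*(Q) <= eps for every eps > 0, and since outer measure is non-negative, m*(E) = 0.

0


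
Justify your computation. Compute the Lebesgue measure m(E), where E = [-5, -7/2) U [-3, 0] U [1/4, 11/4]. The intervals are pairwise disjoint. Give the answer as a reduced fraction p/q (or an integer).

For pairwise disjoint intervals, m(union_i I_i) = sum_i m(I_i),
and m is invariant under swapping open/closed endpoints (single points have measure 0).
So m(E) = sum_i (b_i - a_i).
  I_1 has length -7/2 - (-5) = 3/2.
  I_2 has length 0 - (-3) = 3.
  I_3 has length 11/4 - 1/4 = 5/2.
Summing:
  m(E) = 3/2 + 3 + 5/2 = 7.

7


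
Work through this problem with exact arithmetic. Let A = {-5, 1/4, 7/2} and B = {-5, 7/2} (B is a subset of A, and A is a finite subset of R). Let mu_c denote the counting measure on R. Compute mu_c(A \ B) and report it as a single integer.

Counting measure assigns mu_c(E) = |E| (number of elements) when E is finite. For B subset A, A \ B is the set of elements of A not in B, so |A \ B| = |A| - |B|.
|A| = 3, |B| = 2, so mu_c(A \ B) = 3 - 2 = 1.

1


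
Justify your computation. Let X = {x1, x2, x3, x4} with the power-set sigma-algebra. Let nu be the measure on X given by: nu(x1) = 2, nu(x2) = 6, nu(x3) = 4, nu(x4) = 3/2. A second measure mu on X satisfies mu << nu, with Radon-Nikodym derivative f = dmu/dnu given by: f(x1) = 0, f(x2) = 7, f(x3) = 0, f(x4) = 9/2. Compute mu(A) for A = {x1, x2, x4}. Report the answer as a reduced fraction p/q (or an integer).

By the defining property of the Radon-Nikodym derivative, for every measurable set A,
  mu(A) = integral_A f dnu.
Since nu is a discrete measure concentrated on the atoms of X, the integral over A reduces to the sum
  mu(A) = sum_{x in A} f(x) * nu({x}).
Computing each term:
  x1: f(x1) * nu(x1) = 0 * 2 = 0.
  x2: f(x2) * nu(x2) = 7 * 6 = 42.
  x4: f(x4) * nu(x4) = 9/2 * 3/2 = 27/4.
Summing: mu(A) = 0 + 42 + 27/4 = 195/4.

195/4


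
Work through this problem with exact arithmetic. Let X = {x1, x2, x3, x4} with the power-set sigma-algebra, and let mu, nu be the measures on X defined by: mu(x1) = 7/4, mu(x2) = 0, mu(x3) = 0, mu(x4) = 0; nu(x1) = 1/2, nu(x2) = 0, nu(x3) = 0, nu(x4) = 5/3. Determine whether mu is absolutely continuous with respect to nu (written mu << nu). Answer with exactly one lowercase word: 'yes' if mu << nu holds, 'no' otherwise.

mu << nu means: every nu-null measurable set is also mu-null; equivalently, for every atom x, if nu({x}) = 0 then mu({x}) = 0.
Checking each atom:
  x1: nu = 1/2 > 0 -> no constraint.
  x2: nu = 0, mu = 0 -> consistent with mu << nu.
  x3: nu = 0, mu = 0 -> consistent with mu << nu.
  x4: nu = 5/3 > 0 -> no constraint.
No atom violates the condition. Therefore mu << nu.

yes


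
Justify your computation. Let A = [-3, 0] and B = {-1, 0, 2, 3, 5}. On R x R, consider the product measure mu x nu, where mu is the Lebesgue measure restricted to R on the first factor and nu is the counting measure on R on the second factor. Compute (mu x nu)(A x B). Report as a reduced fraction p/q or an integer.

For a measurable rectangle A x B, the product measure satisfies
  (mu x nu)(A x B) = mu(A) * nu(B).
  mu(A) = 3.
  nu(B) = 5.
  (mu x nu)(A x B) = 3 * 5 = 15.

15


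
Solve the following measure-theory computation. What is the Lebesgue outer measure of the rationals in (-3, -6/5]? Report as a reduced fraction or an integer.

Q cap (-3, -6/5] is countable; list its elements as q_1, q_2, ... . Fix eps > 0 and cover the k-th point by an interval of length eps * 2^(-k). The cover has total length eps * sum_{k>=1} 2^(-k) = eps, so by definition of outer measure m*(Q cap (-3, -6/5]) <= eps. Since eps was arbitrary and m* >= 0, the outer measure is 0.

0


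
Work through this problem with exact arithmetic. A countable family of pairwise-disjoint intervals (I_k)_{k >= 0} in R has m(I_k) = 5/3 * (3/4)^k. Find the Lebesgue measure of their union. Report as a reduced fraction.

By countable additivity of the Lebesgue measure on pairwise disjoint measurable sets,
  m(union_{k >= 0} I_k) = sum_{k >= 0} m(I_k) = sum_{k >= 0} a * r^k,
  with a = 5/3 and r = 3/4.
Since 0 < r = 3/4 < 1, the geometric series converges:
  sum_{k >= 0} a * r^k = a / (1 - r).
  = 5/3 / (1 - 3/4)
  = 5/3 / (1/4)
  = 20/3.

20/3


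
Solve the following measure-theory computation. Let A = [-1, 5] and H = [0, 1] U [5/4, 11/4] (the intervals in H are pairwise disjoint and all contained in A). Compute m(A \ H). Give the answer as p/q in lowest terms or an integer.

The ambient interval has length m(A) = 5 - (-1) = 6.
Since the holes are disjoint and sit inside A, by finite additivity
  m(H) = sum_i (b_i - a_i), and m(A \ H) = m(A) - m(H).
Computing the hole measures:
  m(H_1) = 1 - 0 = 1.
  m(H_2) = 11/4 - 5/4 = 3/2.
Summed: m(H) = 1 + 3/2 = 5/2.
So m(A \ H) = 6 - 5/2 = 7/2.

7/2


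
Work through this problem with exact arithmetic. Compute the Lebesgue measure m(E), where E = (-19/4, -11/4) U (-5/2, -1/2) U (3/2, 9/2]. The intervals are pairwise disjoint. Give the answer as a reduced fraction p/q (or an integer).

For pairwise disjoint intervals, m(union_i I_i) = sum_i m(I_i),
and m is invariant under swapping open/closed endpoints (single points have measure 0).
So m(E) = sum_i (b_i - a_i).
  I_1 has length -11/4 - (-19/4) = 2.
  I_2 has length -1/2 - (-5/2) = 2.
  I_3 has length 9/2 - 3/2 = 3.
Summing:
  m(E) = 2 + 2 + 3 = 7.

7


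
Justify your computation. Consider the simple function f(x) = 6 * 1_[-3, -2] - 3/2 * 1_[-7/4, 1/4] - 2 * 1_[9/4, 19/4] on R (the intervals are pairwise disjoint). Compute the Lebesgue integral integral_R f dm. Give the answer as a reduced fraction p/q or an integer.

For a simple function f = sum_i c_i * 1_{A_i} with disjoint A_i,
  integral f dm = sum_i c_i * m(A_i).
Lengths of the A_i:
  m(A_1) = -2 - (-3) = 1.
  m(A_2) = 1/4 - (-7/4) = 2.
  m(A_3) = 19/4 - 9/4 = 5/2.
Contributions c_i * m(A_i):
  (6) * (1) = 6.
  (-3/2) * (2) = -3.
  (-2) * (5/2) = -5.
Total: 6 - 3 - 5 = -2.

-2


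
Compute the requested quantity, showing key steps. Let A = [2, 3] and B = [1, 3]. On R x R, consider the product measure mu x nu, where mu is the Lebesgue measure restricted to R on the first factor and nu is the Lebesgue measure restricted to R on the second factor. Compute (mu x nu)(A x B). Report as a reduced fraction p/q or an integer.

For a measurable rectangle A x B, the product measure satisfies
  (mu x nu)(A x B) = mu(A) * nu(B).
  mu(A) = 1.
  nu(B) = 2.
  (mu x nu)(A x B) = 1 * 2 = 2.

2


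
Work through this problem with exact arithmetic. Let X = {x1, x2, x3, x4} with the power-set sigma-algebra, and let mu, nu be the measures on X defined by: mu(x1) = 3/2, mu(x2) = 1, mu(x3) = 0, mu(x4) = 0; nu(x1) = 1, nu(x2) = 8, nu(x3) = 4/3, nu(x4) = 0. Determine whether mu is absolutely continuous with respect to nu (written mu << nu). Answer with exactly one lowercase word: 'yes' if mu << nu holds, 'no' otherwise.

mu << nu means: every nu-null measurable set is also mu-null; equivalently, for every atom x, if nu({x}) = 0 then mu({x}) = 0.
Checking each atom:
  x1: nu = 1 > 0 -> no constraint.
  x2: nu = 8 > 0 -> no constraint.
  x3: nu = 4/3 > 0 -> no constraint.
  x4: nu = 0, mu = 0 -> consistent with mu << nu.
No atom violates the condition. Therefore mu << nu.

yes


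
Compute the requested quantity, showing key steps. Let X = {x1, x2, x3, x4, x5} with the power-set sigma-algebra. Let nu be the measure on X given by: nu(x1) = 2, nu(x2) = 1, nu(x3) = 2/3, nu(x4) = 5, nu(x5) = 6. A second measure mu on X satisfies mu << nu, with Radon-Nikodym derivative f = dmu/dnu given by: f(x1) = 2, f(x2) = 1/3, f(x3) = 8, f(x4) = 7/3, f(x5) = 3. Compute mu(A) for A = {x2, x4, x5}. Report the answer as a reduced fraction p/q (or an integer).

By the defining property of the Radon-Nikodym derivative, for every measurable set A,
  mu(A) = integral_A f dnu.
Since nu is a discrete measure concentrated on the atoms of X, the integral over A reduces to the sum
  mu(A) = sum_{x in A} f(x) * nu({x}).
Computing each term:
  x2: f(x2) * nu(x2) = 1/3 * 1 = 1/3.
  x4: f(x4) * nu(x4) = 7/3 * 5 = 35/3.
  x5: f(x5) * nu(x5) = 3 * 6 = 18.
Summing: mu(A) = 1/3 + 35/3 + 18 = 30.

30


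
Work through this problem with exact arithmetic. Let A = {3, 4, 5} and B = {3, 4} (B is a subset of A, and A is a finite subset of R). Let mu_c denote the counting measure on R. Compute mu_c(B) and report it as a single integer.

Counting measure assigns mu_c(E) = |E| (number of elements) when E is finite.
B has 2 element(s), so mu_c(B) = 2.

2


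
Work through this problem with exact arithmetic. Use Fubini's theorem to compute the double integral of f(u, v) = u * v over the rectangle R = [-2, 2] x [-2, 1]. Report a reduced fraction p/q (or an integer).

f(u, v) is a tensor product of a function of u and a function of v, and both factors are bounded continuous (hence Lebesgue integrable) on the rectangle, so Fubini's theorem applies:
  integral_R f d(m x m) = (integral_a1^b1 u du) * (integral_a2^b2 v dv).
Inner integral in u: integral_{-2}^{2} u du = (2^2 - (-2)^2)/2
  = 0.
Inner integral in v: integral_{-2}^{1} v dv = (1^2 - (-2)^2)/2
  = -3/2.
Product: (0) * (-3/2) = 0.

0


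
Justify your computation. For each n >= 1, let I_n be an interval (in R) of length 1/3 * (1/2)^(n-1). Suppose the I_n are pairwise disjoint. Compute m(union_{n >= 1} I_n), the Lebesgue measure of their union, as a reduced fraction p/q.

By countable additivity of the Lebesgue measure on pairwise disjoint measurable sets,
  m(union_{n >= 1} I_n) = sum_{n >= 1} m(I_n) = sum_{n >= 1} a * r^(n-1),
  with a = 1/3 and r = 1/2.
Since 0 < r = 1/2 < 1, the geometric series converges:
  sum_{n >= 1} a * r^(n-1) = a / (1 - r).
  = 1/3 / (1 - 1/2)
  = 1/3 / (1/2)
  = 2/3.

2/3


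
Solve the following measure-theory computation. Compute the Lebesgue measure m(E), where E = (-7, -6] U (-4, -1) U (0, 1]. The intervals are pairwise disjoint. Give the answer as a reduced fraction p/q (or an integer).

For pairwise disjoint intervals, m(union_i I_i) = sum_i m(I_i),
and m is invariant under swapping open/closed endpoints (single points have measure 0).
So m(E) = sum_i (b_i - a_i).
  I_1 has length -6 - (-7) = 1.
  I_2 has length -1 - (-4) = 3.
  I_3 has length 1 - 0 = 1.
Summing:
  m(E) = 1 + 3 + 1 = 5.

5


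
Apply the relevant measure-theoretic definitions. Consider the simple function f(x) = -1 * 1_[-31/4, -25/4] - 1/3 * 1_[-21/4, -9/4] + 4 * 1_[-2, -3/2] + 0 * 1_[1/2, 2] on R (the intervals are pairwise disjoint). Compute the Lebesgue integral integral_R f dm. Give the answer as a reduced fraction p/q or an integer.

For a simple function f = sum_i c_i * 1_{A_i} with disjoint A_i,
  integral f dm = sum_i c_i * m(A_i).
Lengths of the A_i:
  m(A_1) = -25/4 - (-31/4) = 3/2.
  m(A_2) = -9/4 - (-21/4) = 3.
  m(A_3) = -3/2 - (-2) = 1/2.
  m(A_4) = 2 - 1/2 = 3/2.
Contributions c_i * m(A_i):
  (-1) * (3/2) = -3/2.
  (-1/3) * (3) = -1.
  (4) * (1/2) = 2.
  (0) * (3/2) = 0.
Total: -3/2 - 1 + 2 + 0 = -1/2.

-1/2


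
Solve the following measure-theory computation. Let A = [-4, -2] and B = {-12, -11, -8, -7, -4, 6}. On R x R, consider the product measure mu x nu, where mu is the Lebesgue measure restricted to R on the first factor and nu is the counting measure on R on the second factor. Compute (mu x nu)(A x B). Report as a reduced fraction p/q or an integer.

For a measurable rectangle A x B, the product measure satisfies
  (mu x nu)(A x B) = mu(A) * nu(B).
  mu(A) = 2.
  nu(B) = 6.
  (mu x nu)(A x B) = 2 * 6 = 12.

12


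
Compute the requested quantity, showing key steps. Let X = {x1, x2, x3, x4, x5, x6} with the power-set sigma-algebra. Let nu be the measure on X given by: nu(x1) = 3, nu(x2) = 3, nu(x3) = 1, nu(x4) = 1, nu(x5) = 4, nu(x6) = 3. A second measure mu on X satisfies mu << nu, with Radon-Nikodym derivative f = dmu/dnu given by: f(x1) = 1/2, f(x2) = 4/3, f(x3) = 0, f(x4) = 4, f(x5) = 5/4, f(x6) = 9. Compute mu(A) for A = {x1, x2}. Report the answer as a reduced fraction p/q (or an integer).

By the defining property of the Radon-Nikodym derivative, for every measurable set A,
  mu(A) = integral_A f dnu.
Since nu is a discrete measure concentrated on the atoms of X, the integral over A reduces to the sum
  mu(A) = sum_{x in A} f(x) * nu({x}).
Computing each term:
  x1: f(x1) * nu(x1) = 1/2 * 3 = 3/2.
  x2: f(x2) * nu(x2) = 4/3 * 3 = 4.
Summing: mu(A) = 3/2 + 4 = 11/2.

11/2


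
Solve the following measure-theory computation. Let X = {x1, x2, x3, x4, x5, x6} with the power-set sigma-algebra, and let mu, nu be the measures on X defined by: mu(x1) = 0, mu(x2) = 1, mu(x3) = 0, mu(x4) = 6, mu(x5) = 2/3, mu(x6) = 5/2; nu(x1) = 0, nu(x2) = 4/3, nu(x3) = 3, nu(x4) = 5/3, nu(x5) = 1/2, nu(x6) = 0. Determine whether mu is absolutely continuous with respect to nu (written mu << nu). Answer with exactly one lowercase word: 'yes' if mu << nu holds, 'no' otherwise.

mu << nu means: every nu-null measurable set is also mu-null; equivalently, for every atom x, if nu({x}) = 0 then mu({x}) = 0.
Checking each atom:
  x1: nu = 0, mu = 0 -> consistent with mu << nu.
  x2: nu = 4/3 > 0 -> no constraint.
  x3: nu = 3 > 0 -> no constraint.
  x4: nu = 5/3 > 0 -> no constraint.
  x5: nu = 1/2 > 0 -> no constraint.
  x6: nu = 0, mu = 5/2 > 0 -> violates mu << nu.
The atom(s) x6 violate the condition (nu = 0 but mu > 0). Therefore mu is NOT absolutely continuous w.r.t. nu.

no


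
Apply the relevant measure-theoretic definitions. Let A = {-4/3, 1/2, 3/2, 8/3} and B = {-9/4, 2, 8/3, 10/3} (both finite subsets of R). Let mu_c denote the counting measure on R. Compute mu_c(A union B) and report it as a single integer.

Counting measure on a finite set equals cardinality. By inclusion-exclusion, |A union B| = |A| + |B| - |A cap B|.
|A| = 4, |B| = 4, |A cap B| = 1.
So mu_c(A union B) = 4 + 4 - 1 = 7.

7


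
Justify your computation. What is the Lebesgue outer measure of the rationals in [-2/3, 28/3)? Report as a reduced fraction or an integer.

E = Q cap [-2/3, 28/3) is a subset of Q, which is countable. Enumerate Q = {q_1, q_2, ...}; for any eps > 0, cover q_k by the open interval (q_k - eps/2^(k+1), q_k + eps/2^(k+1)), of length eps/2^k. The total cover length is sum_{k>=1} eps/2^k = eps. Hence m*(E) <= m*(Q) <= eps for every eps > 0, and since outer measure is non-negative, m*(E) = 0.

0


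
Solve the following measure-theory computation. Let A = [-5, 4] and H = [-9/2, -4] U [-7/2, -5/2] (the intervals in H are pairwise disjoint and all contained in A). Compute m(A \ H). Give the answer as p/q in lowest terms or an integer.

The ambient interval has length m(A) = 4 - (-5) = 9.
Since the holes are disjoint and sit inside A, by finite additivity
  m(H) = sum_i (b_i - a_i), and m(A \ H) = m(A) - m(H).
Computing the hole measures:
  m(H_1) = -4 - (-9/2) = 1/2.
  m(H_2) = -5/2 - (-7/2) = 1.
Summed: m(H) = 1/2 + 1 = 3/2.
So m(A \ H) = 9 - 3/2 = 15/2.

15/2


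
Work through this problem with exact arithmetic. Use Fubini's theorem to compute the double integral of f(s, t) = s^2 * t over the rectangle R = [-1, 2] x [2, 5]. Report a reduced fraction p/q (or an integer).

f(s, t) is a tensor product of a function of s and a function of t, and both factors are bounded continuous (hence Lebesgue integrable) on the rectangle, so Fubini's theorem applies:
  integral_R f d(m x m) = (integral_a1^b1 s^2 ds) * (integral_a2^b2 t dt).
Inner integral in s: integral_{-1}^{2} s^2 ds = (2^3 - (-1)^3)/3
  = 3.
Inner integral in t: integral_{2}^{5} t dt = (5^2 - 2^2)/2
  = 21/2.
Product: (3) * (21/2) = 63/2.

63/2


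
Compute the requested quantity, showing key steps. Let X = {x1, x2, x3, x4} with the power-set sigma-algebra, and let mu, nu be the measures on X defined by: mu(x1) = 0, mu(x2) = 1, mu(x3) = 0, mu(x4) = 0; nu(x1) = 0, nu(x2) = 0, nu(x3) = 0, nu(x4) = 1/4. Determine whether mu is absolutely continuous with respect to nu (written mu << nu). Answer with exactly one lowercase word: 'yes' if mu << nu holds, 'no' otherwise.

mu << nu means: every nu-null measurable set is also mu-null; equivalently, for every atom x, if nu({x}) = 0 then mu({x}) = 0.
Checking each atom:
  x1: nu = 0, mu = 0 -> consistent with mu << nu.
  x2: nu = 0, mu = 1 > 0 -> violates mu << nu.
  x3: nu = 0, mu = 0 -> consistent with mu << nu.
  x4: nu = 1/4 > 0 -> no constraint.
The atom(s) x2 violate the condition (nu = 0 but mu > 0). Therefore mu is NOT absolutely continuous w.r.t. nu.

no


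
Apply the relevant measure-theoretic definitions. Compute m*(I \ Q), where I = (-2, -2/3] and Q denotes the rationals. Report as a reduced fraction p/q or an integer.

The interval I = (-2, -2/3] has m(I) = -2/3 - (-2) = 4/3 (endpoints are measure-zero, so open/closed/half-open agree). Write I = (I cap Q) u (I \ Q). The rationals in I are countable, so m*(I cap Q) = 0 (cover each rational by intervals whose total length is arbitrarily small). By countable subadditivity m*(I) <= m*(I cap Q) + m*(I \ Q), hence m*(I \ Q) >= m(I) = 4/3. The reverse inequality m*(I \ Q) <= m*(I) = 4/3 is trivial since (I \ Q) is a subset of I. Therefore m*(I \ Q) = 4/3.

4/3


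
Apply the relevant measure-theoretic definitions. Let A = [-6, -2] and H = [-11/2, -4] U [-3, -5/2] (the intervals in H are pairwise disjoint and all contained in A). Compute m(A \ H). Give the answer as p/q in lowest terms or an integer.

The ambient interval has length m(A) = -2 - (-6) = 4.
Since the holes are disjoint and sit inside A, by finite additivity
  m(H) = sum_i (b_i - a_i), and m(A \ H) = m(A) - m(H).
Computing the hole measures:
  m(H_1) = -4 - (-11/2) = 3/2.
  m(H_2) = -5/2 - (-3) = 1/2.
Summed: m(H) = 3/2 + 1/2 = 2.
So m(A \ H) = 4 - 2 = 2.

2


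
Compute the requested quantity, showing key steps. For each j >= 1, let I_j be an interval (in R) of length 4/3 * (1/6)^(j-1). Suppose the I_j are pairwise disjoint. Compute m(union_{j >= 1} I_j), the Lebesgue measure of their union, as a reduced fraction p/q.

By countable additivity of the Lebesgue measure on pairwise disjoint measurable sets,
  m(union_{j >= 1} I_j) = sum_{j >= 1} m(I_j) = sum_{j >= 1} a * r^(j-1),
  with a = 4/3 and r = 1/6.
Since 0 < r = 1/6 < 1, the geometric series converges:
  sum_{j >= 1} a * r^(j-1) = a / (1 - r).
  = 4/3 / (1 - 1/6)
  = 4/3 / (5/6)
  = 8/5.

8/5


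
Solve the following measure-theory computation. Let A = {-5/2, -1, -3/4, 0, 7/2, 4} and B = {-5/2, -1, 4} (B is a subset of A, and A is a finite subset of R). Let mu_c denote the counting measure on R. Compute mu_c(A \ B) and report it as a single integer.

Counting measure assigns mu_c(E) = |E| (number of elements) when E is finite. For B subset A, A \ B is the set of elements of A not in B, so |A \ B| = |A| - |B|.
|A| = 6, |B| = 3, so mu_c(A \ B) = 6 - 3 = 3.

3


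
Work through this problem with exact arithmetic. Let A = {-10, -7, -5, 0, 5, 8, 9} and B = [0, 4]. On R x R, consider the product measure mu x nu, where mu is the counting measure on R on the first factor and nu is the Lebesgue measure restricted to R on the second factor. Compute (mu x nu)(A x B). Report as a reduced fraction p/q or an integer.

For a measurable rectangle A x B, the product measure satisfies
  (mu x nu)(A x B) = mu(A) * nu(B).
  mu(A) = 7.
  nu(B) = 4.
  (mu x nu)(A x B) = 7 * 4 = 28.

28


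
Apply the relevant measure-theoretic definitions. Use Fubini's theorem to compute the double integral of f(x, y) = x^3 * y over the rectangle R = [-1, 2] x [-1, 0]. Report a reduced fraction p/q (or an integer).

f(x, y) is a tensor product of a function of x and a function of y, and both factors are bounded continuous (hence Lebesgue integrable) on the rectangle, so Fubini's theorem applies:
  integral_R f d(m x m) = (integral_a1^b1 x^3 dx) * (integral_a2^b2 y dy).
Inner integral in x: integral_{-1}^{2} x^3 dx = (2^4 - (-1)^4)/4
  = 15/4.
Inner integral in y: integral_{-1}^{0} y dy = (0^2 - (-1)^2)/2
  = -1/2.
Product: (15/4) * (-1/2) = -15/8.

-15/8
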